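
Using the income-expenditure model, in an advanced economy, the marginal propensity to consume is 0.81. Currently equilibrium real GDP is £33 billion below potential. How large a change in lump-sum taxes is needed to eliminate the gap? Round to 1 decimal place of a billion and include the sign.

−£7.7 billion

Spending multiplier = 1/(1 − MPC) = 1/(1 − 0.81) = 1/0.19 ≈ 5.263.
Tax multiplier = −c·k = −0.81/0.19 ≈ −4.263. Need ΔY = +£33 billion, so ΔT = ΔY/(−c·k) = −(+£33 billion) × 0.19 / 0.81 ≈ −£7.7 billion.
The government should cut lump-sum taxes by £7.7 billion.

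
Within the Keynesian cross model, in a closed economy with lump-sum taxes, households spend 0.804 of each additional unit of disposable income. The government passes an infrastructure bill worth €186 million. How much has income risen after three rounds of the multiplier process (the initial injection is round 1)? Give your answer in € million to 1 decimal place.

Round 1 adds ΔG = €186 million; each later round is MPC = 0.804 times the previous.
After 3 rounds: 186 + 149.544 + 120.233376 = ΔG·(1 − c^3)/(1 − c) = 186 × (1 − 0.519718464)/0.196 ≈ €455.8 million.

€455.8 million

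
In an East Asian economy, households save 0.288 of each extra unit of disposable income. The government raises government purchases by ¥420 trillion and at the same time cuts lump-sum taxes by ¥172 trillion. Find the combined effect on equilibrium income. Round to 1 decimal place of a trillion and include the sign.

+¥1,883.6 trillion

MPC = 1 − MPS = 1 − 0.288 = 0.712.
Expenditure multiplier = 1/(1 − MPC) = 1/(1 − 0.712) = 1/0.288 ≈ 3.472.
ΔG contributes k·ΔG = (+¥420 trillion) / 0.288 ≈ +¥1,458.3 trillion.
ΔT of −¥172 trillion changes first-round spending by −c·ΔT = +¥122.464 trillion, contributing k·(−c·ΔT) = (+¥122.464 trillion) / 0.288 ≈ +¥425.2 trillion.
Net ΔY = k(ΔG − c·ΔT) = (+¥542.464 trillion) / 0.288 ≈ +¥1,883.6 trillion.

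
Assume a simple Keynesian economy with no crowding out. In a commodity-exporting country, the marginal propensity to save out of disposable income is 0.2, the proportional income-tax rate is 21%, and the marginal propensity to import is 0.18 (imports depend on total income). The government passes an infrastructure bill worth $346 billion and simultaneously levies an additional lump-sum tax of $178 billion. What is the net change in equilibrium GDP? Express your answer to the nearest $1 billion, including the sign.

MPC = 1 − MPS = 1 − 0.2 = 0.8.
Expenditure multiplier = 1/(1 − c(1−t) + m) = 1/(1 − 0.8×0.79 + 0.18) = 1/0.548 ≈ 1.825.
ΔG contributes k·ΔG = (+$346 billion) / 0.548 ≈ +$631.4 billion.
ΔT of +$178 billion changes first-round spending by −c·ΔT = −$142.4 billion, contributing k·(−c·ΔT) = (−$142.4 billion) / 0.548 ≈ −$259.9 billion.
Net ΔY = k(ΔG − c·ΔT) = (+$203.6 billion) / 0.548 ≈ +$372 billion.

+$372 billion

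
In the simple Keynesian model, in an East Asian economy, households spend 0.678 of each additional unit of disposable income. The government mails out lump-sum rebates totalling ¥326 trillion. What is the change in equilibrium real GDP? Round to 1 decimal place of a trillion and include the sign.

A lump-sum tax change of −¥326 trillion shifts disposable income by +¥326 trillion; first-round consumption changes by −c × ΔT = −0.678 × (−¥326 trillion) = +¥221.028 trillion.
Expenditure multiplier = 1/(1 − MPC) = 1/(1 − 0.678) = 1/0.322 ≈ 3.106.
The tax multiplier is −c × k ≈ −2.106, so ΔY = k × (−c·ΔT) = (+¥221.028 trillion) / 0.322 ≈ +¥686.4 trillion.

+¥686.4 trillion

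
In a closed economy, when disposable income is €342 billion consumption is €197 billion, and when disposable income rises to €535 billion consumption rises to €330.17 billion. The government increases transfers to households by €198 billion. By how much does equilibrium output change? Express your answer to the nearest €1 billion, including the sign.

+€441 billion

MPC = ΔC/ΔYd = (330.17 − 197)/(535 − 342) = 133.17/193 = 0.69.
The transfer change shifts disposable income by +€198 billion, so first-round consumption changes by c·ΔTR = 0.69 × (+€198 billion) = +€136.62 billion.
Expenditure multiplier = 1/(1 − MPC) = 1/(1 − 0.69) = 1/0.31 ≈ 3.226.
The transfer multiplier is c × k ≈ 2.226, so ΔY = k × (c·ΔTR) = (+€136.62 billion) / 0.31 ≈ +€441 billion.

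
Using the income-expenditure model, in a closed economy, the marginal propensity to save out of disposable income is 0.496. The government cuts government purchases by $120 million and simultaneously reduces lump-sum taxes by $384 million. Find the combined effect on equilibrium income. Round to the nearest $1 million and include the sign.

MPC = 1 − MPS = 1 − 0.496 = 0.504.
Expenditure multiplier = 1/(1 − MPC) = 1/(1 − 0.504) = 1/0.496 ≈ 2.016.
ΔG contributes k·ΔG = (−$120 million) / 0.496 ≈ −$241.9 million.
ΔT of −$384 million changes first-round spending by −c·ΔT = +$193.536 million, contributing k·(−c·ΔT) = (+$193.536 million) / 0.496 ≈ +$390.2 million.
Net ΔY = k(ΔG − c·ΔT) = (+$73.536 million) / 0.496 ≈ +$148 million.

+$148 million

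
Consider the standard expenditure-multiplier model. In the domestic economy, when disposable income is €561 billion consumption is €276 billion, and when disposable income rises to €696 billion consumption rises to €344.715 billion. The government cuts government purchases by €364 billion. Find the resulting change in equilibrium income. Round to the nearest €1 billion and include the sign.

MPC = ΔC/ΔYd = (344.715 − 276)/(696 − 561) = 68.715/135 = 0.509.
Spending multiplier = 1/(1 − MPC) = 1/(1 − 0.509) = 1/0.491 ≈ 2.037.
ΔY = k × ΔG = (−€364 billion) / 0.491 ≈ −€741 billion.

−€741 billion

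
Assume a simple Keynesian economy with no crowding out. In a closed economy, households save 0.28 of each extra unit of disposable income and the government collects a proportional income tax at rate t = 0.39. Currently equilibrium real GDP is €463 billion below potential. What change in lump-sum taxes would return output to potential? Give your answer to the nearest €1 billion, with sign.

−€361 billion

MPC = 1 − MPS = 1 − 0.28 = 0.72.
Spending multiplier = 1/(1 − c(1−t)) = 1/(1 − 0.72×0.61) = 1/0.5608 ≈ 1.783.
Tax multiplier = −c·k = −0.72/0.5608 ≈ −1.284. Need ΔY = +€463 billion, so ΔT = ΔY/(−c·k) = −(+€463 billion) × 0.5608 / 0.72 ≈ −€361 billion.
The government should cut lump-sum taxes by €361 billion.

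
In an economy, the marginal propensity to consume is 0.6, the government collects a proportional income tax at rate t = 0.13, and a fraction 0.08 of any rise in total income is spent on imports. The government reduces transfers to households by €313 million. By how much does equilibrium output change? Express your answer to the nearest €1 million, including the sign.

−€337 million

The transfer change shifts disposable income by −€313 million, so first-round consumption changes by c·ΔTR = 0.6 × (−€313 million) = −€187.8 million.
Expenditure multiplier = 1/(1 − c(1−t) + m) = 1/(1 − 0.6×0.87 + 0.08) = 1/0.558 ≈ 1.792.
The transfer multiplier is c × k ≈ 1.075, so ΔY = k × (c·ΔTR) = (−€187.8 million) / 0.558 ≈ −€337 million.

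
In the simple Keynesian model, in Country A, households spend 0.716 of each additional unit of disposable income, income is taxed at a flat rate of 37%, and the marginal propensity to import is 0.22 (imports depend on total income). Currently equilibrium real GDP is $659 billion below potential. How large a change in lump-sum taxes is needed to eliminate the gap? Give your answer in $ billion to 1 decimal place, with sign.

−$707.7 billion

Spending multiplier = 1/(1 − c(1−t) + m) = 1/(1 − 0.716×0.63 + 0.22) = 1/0.76892 ≈ 1.301.
Tax multiplier = −c·k = −0.716/0.76892 ≈ −0.931. Need ΔY = +$659 billion, so ΔT = ΔY/(−c·k) = −(+$659 billion) × 0.76892 / 0.716 ≈ −$707.7 billion.
The government should cut lump-sum taxes by $707.7 billion.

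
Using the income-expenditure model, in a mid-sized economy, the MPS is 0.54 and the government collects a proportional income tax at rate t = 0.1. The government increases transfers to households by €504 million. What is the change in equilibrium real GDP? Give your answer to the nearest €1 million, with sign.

MPC = 1 − MPS = 1 − 0.54 = 0.46.
The transfer change shifts disposable income by +€504 million, so first-round consumption changes by c·ΔTR = 0.46 × (+€504 million) = +€231.84 million.
Expenditure multiplier = 1/(1 − c(1−t)) = 1/(1 − 0.46×0.9) = 1/0.586 ≈ 1.706.
The transfer multiplier is c × k ≈ 0.785, so ΔY = k × (c·ΔTR) = (+€231.84 million) / 0.586 ≈ +€396 million.

+€396 million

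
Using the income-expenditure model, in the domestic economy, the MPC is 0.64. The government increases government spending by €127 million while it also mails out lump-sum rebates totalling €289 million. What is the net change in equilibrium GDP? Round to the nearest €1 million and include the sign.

Expenditure multiplier = 1/(1 − MPC) = 1/(1 − 0.64) = 1/0.36 ≈ 2.778.
ΔG contributes k·ΔG = (+€127 million) / 0.36 ≈ +€352.8 million.
ΔT of −€289 million changes first-round spending by −c·ΔT = +€184.96 million, contributing k·(−c·ΔT) = (+€184.96 million) / 0.36 ≈ +€513.8 million.
Net ΔY = k(ΔG − c·ΔT) = (+€311.96 million) / 0.36 ≈ +€867 million.

+€867 million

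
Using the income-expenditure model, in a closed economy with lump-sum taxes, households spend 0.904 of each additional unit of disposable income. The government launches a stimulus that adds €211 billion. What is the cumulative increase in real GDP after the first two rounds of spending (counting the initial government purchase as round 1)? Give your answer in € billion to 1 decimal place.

Round 1 adds ΔG = €211 billion; each later round is MPC = 0.904 times the previous.
After 2 rounds: 211 + 190.744 = ΔG·(1 − c^2)/(1 − c) = 211 × (1 − 0.817216)/0.096 ≈ €401.7 billion.

€401.7 billion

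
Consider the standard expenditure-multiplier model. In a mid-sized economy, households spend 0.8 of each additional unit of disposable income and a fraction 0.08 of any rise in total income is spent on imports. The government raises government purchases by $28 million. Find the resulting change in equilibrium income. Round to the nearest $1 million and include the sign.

+$100 million

Expenditure multiplier = 1/(1 − c + m) = 1/(1 − 0.8 + 0.08) = 1/0.28 ≈ 3.571.
ΔY = k × ΔG = (+$28 million) / 0.28 = +$100 million.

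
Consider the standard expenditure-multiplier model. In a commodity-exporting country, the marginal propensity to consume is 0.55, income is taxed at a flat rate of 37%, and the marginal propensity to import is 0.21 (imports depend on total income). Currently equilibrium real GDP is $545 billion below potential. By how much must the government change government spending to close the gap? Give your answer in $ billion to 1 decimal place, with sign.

Spending multiplier = 1/(1 − c(1−t) + m) = 1/(1 − 0.55×0.63 + 0.21) = 1/0.8635 ≈ 1.158.
Need ΔY = +$545 billion, so ΔG = ΔY/k = (+$545 billion) × 0.8635 ≈ +$470.6 billion.
The government should increase government spending by $470.6 billion.

+$470.6 billion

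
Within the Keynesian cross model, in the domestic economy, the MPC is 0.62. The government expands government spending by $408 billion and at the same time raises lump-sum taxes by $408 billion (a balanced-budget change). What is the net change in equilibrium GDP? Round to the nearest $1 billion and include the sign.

+$408 billion

Expenditure multiplier = 1/(1 − MPC) = 1/(1 − 0.62) = 1/0.38 ≈ 2.632.
ΔG contributes k·ΔG = (+$408 billion) / 0.38 ≈ +$1,073.7 billion.
ΔT of +$408 billion changes first-round spending by −c·ΔT = −$252.96 billion, contributing k·(−c·ΔT) = (−$252.96 billion) / 0.38 ≈ −$665.7 billion.
With ΔG = ΔT and no other leakages, the balanced-budget multiplier is 1, so ΔY = ΔG = +$408 billion.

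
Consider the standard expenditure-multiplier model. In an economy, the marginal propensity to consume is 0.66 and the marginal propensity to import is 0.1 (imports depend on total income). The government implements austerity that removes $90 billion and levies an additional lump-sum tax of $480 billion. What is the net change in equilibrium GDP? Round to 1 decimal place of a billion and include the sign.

−$924.5 billion

Expenditure multiplier = 1/(1 − c + m) = 1/(1 − 0.66 + 0.1) = 1/0.44 ≈ 2.273.
ΔG contributes k·ΔG = (−$90 billion) / 0.44 ≈ −$204.5 billion.
ΔT of +$480 billion changes first-round spending by −c·ΔT = −$316.8 billion, contributing k·(−c·ΔT) = (−$316.8 billion) / 0.44 = −$720 billion.
Net ΔY = k(ΔG − c·ΔT) = (−$406.8 billion) / 0.44 ≈ −$924.5 billion.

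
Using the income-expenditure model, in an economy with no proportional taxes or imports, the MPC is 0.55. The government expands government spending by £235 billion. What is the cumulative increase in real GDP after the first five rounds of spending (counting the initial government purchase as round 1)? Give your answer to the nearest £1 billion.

£496 billion

Round 1 adds ΔG = £235 billion; each later round is MPC = 0.55 times the previous.
After 5 rounds: 235 + 129.25 + 71.0875 + 39.098125 + 21.50396875 = ΔG·(1 − c^5)/(1 − c) = 235 × (1 − 0.0503284375)/0.45 ≈ £496 billion.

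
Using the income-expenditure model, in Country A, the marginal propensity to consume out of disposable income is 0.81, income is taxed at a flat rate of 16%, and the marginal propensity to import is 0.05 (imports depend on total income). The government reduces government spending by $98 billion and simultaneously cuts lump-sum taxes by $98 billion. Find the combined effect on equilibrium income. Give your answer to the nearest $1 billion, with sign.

Expenditure multiplier = 1/(1 − c(1−t) + m) = 1/(1 − 0.81×0.84 + 0.05) = 1/0.3696 ≈ 2.706.
ΔG contributes k·ΔG = (−$98 billion) / 0.3696 ≈ −$265.2 billion.
ΔT of −$98 billion changes first-round spending by −c·ΔT = +$79.38 billion, contributing k·(−c·ΔT) = (+$79.38 billion) / 0.3696 ≈ +$214.8 billion.
Net ΔY = k(ΔG − c·ΔT) = (−$18.62 billion) / 0.3696 ≈ −$50 billion.

−$50 billion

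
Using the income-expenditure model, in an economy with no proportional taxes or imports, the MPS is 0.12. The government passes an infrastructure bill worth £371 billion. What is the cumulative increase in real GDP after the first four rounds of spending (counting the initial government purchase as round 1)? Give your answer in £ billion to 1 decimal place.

MPC = 1 − MPS = 1 − 0.12 = 0.88.
Round 1 adds ΔG = £371 billion; each later round is MPC = 0.88 times the previous.
After 4 rounds: 371 + 326.48 + 287.3024 + 252.826112 = ΔG·(1 − c^4)/(1 − c) = 371 × (1 − 0.59969536)/0.12 ≈ £1,237.6 billion.

£1,237.6 billion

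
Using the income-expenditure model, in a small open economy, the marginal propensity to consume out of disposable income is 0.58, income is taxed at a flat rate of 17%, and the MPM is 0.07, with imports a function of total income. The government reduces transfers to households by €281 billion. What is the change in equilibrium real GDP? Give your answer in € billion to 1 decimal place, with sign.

The transfer change shifts disposable income by −€281 billion, so first-round consumption changes by c·ΔTR = 0.58 × (−€281 billion) = −€162.98 billion.
Expenditure multiplier = 1/(1 − c(1−t) + m) = 1/(1 − 0.58×0.83 + 0.07) = 1/0.5886 ≈ 1.699.
The transfer multiplier is c × k ≈ 0.985, so ΔY = k × (c·ΔTR) = (−€162.98 billion) / 0.5886 ≈ −€276.9 billion.

−€276.9 billion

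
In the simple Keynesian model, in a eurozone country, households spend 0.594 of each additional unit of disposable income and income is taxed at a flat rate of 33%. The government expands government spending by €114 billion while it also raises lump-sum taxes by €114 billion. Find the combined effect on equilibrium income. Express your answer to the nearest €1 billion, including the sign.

Expenditure multiplier = 1/(1 − c(1−t)) = 1/(1 − 0.594×0.67) = 1/0.60202 ≈ 1.661.
ΔG contributes k·ΔG = (+€114 billion) / 0.60202 ≈ +€189.4 billion.
ΔT of +€114 billion changes first-round spending by −c·ΔT = −€67.716 billion, contributing k·(−c·ΔT) = (−€67.716 billion) / 0.60202 ≈ −€112.5 billion.
Net ΔY = k(ΔG − c·ΔT) = (+€46.284 billion) / 0.60202 ≈ +€77 billion.

+€77 billion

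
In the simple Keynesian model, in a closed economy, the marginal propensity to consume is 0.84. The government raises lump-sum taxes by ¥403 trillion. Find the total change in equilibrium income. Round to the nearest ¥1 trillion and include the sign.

−¥2,116 trillion

A lump-sum tax change of +¥403 trillion shifts disposable income by −¥403 trillion; first-round consumption changes by −c × ΔT = −0.84 × (+¥403 trillion) = −¥338.52 trillion.
Expenditure multiplier = 1/(1 − MPC) = 1/(1 − 0.84) = 1/0.16 = 6.25.
The tax multiplier is −c × k = −5.25, so ΔY = k × (−c·ΔT) = (−¥338.52 trillion) / 0.16 ≈ −¥2,116 trillion.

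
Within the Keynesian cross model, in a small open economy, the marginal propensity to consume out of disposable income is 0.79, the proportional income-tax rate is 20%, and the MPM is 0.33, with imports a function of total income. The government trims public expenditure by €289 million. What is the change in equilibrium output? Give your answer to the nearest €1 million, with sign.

−€414 million

Expenditure multiplier = 1/(1 − c(1−t) + m) = 1/(1 − 0.79×0.8 + 0.33) = 1/0.698 ≈ 1.433.
ΔY = k × ΔG = (−€289 million) / 0.698 ≈ −€414 million.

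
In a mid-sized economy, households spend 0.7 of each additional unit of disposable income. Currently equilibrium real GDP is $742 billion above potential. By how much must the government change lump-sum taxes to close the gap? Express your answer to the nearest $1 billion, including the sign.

Spending multiplier = 1/(1 − MPC) = 1/(1 − 0.7) = 1/0.3 ≈ 3.333.
Tax multiplier = −c·k = −0.7/0.3 ≈ −2.333. Need ΔY = −$742 billion, so ΔT = ΔY/(−c·k) = −(−$742 billion) × 0.3 / 0.7 = +$318 billion.
The government should raise lump-sum taxes by $318 billion.

+$318 billion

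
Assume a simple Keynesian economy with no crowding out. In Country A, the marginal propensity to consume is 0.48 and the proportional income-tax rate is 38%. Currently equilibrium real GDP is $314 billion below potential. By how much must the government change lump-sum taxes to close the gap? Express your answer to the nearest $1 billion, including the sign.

Spending multiplier = 1/(1 − c(1−t)) = 1/(1 − 0.48×0.62) = 1/0.7024 ≈ 1.424.
Tax multiplier = −c·k = −0.48/0.7024 ≈ −0.683. Need ΔY = +$314 billion, so ΔT = ΔY/(−c·k) = −(+$314 billion) × 0.7024 / 0.48 ≈ −$459 billion.
The government should cut lump-sum taxes by $459 billion.

−$459 billion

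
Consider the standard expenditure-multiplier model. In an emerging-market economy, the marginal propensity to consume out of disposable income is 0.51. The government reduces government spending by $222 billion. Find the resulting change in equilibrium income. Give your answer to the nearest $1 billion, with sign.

Spending multiplier = 1/(1 − MPC) = 1/(1 − 0.51) = 1/0.49 ≈ 2.041.
ΔY = k × ΔG = (−$222 billion) / 0.49 ≈ −$453 billion.

−$453 billion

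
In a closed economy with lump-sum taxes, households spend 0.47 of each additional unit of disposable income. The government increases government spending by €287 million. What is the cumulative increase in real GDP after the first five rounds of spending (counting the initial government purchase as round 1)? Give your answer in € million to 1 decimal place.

€529.1 million

Round 1 adds ΔG = €287 million; each later round is MPC = 0.47 times the previous.
After 5 rounds: 287 + 134.89 + 63.3983 + 29.797201 + 14.00468447 = ΔG·(1 − c^5)/(1 − c) = 287 × (1 − 0.0229345007)/0.53 ≈ €529.1 million.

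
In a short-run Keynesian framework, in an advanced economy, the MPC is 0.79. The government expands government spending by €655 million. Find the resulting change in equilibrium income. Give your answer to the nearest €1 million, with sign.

+€3,119 million

Spending multiplier = 1/(1 − MPC) = 1/(1 − 0.79) = 1/0.21 ≈ 4.762.
ΔY = k × ΔG = (+€655 million) / 0.21 ≈ +€3,119 million.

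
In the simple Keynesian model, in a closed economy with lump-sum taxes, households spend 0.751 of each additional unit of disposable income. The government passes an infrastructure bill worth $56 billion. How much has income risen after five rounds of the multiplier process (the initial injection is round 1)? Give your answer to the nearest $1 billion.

Round 1 adds ΔG = $56 billion; each later round is MPC = 0.751 times the previous.
After 5 rounds: 56 + 42.056 + 31.584056 + 23.719626056 + 17.813439168056 = ΔG·(1 − c^5)/(1 − c) = 56 × (1 − 0.238890943128751)/0.249 ≈ $171 billion.

$171 billion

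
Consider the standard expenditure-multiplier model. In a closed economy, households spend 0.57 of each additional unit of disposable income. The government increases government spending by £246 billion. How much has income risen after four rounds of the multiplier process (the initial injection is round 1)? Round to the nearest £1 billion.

Round 1 adds ΔG = £246 billion; each later round is MPC = 0.57 times the previous.
After 4 rounds: 246 + 140.22 + 79.9254 + 45.557478 = ΔG·(1 − c^4)/(1 − c) = 246 × (1 − 0.10556001)/0.43 ≈ £512 billion.

£512 billion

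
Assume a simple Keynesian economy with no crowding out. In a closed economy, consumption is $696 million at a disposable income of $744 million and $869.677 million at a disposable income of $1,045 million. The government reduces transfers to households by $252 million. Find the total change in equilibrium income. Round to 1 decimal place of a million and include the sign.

MPC = ΔC/ΔYd = (869.677 − 696)/(1,045 − 744) = 173.677/301 = 0.577.
The transfer change shifts disposable income by −$252 million, so first-round consumption changes by c·ΔTR = 0.577 × (−$252 million) = −$145.404 million.
Expenditure multiplier = 1/(1 − MPC) = 1/(1 − 0.577) = 1/0.423 ≈ 2.364.
The transfer multiplier is c × k ≈ 1.364, so ΔY = k × (c·ΔTR) = (−$145.404 million) / 0.423 ≈ −$343.7 million.

−$343.7 million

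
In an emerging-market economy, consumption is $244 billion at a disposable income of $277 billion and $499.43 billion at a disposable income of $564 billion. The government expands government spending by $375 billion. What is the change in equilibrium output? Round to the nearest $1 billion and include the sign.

MPC = ΔC/ΔYd = (499.43 − 244)/(564 − 277) = 255.43/287 = 0.89.
Government-spending multiplier = 1/(1 − MPC) = 1/(1 − 0.89) = 1/0.11 ≈ 9.091.
ΔY = k × ΔG = (+$375 billion) / 0.11 ≈ +$3,409 billion.

+$3,409 billion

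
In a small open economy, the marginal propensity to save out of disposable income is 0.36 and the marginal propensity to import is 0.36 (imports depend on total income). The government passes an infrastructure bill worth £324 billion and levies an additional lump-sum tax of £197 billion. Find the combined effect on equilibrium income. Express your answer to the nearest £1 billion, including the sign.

MPC = 1 − MPS = 1 − 0.36 = 0.64.
Expenditure multiplier = 1/(1 − c + m) = 1/(1 − 0.64 + 0.36) = 1/0.72 ≈ 1.389.
ΔG contributes k·ΔG = (+£324 billion) / 0.72 = +£450 billion.
ΔT of +£197 billion changes first-round spending by −c·ΔT = −£126.08 billion, contributing k·(−c·ΔT) = (−£126.08 billion) / 0.72 ≈ −£175.1 billion.
Net ΔY = k(ΔG − c·ΔT) = (+£197.92 billion) / 0.72 ≈ +£275 billion.

+£275 billion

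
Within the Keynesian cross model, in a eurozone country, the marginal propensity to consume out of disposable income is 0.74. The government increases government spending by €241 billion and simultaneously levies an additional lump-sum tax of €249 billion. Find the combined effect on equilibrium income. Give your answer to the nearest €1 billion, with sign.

+€218 billion

Expenditure multiplier = 1/(1 − MPC) = 1/(1 − 0.74) = 1/0.26 ≈ 3.846.
ΔG contributes k·ΔG = (+€241 billion) / 0.26 ≈ +€926.9 billion.
ΔT of +€249 billion changes first-round spending by −c·ΔT = −€184.26 billion, contributing k·(−c·ΔT) = (−€184.26 billion) / 0.26 ≈ −€708.7 billion.
Net ΔY = k(ΔG − c·ΔT) = (+€56.74 billion) / 0.26 ≈ +€218 billion.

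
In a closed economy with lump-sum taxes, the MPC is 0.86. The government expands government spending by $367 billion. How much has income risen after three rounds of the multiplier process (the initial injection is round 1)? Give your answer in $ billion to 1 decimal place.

$954.1 billion

Round 1 adds ΔG = $367 billion; each later round is MPC = 0.86 times the previous.
After 3 rounds: 367 + 315.62 + 271.4332 = ΔG·(1 − c^3)/(1 − c) = 367 × (1 − 0.636056)/0.14 ≈ $954.1 billion.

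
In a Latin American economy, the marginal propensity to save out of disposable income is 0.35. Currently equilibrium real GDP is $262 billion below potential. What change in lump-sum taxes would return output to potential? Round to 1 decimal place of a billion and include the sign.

−$141.1 billion

MPC = 1 − MPS = 1 − 0.35 = 0.65.
Spending multiplier = 1/(1 − MPC) = 1/(1 − 0.65) = 1/0.35 ≈ 2.857.
Tax multiplier = −c·k = −0.65/0.35 ≈ −1.857. Need ΔY = +$262 billion, so ΔT = ΔY/(−c·k) = −(+$262 billion) × 0.35 / 0.65 ≈ −$141.1 billion.
The government should cut lump-sum taxes by $141.1 billion.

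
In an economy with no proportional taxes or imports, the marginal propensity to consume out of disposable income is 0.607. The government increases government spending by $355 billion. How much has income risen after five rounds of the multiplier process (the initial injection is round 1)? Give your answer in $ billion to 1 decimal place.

Round 1 adds ΔG = $355 billion; each later round is MPC = 0.607 times the previous.
After 5 rounds: 355 + 215.485 + 130.799395 + 79.395232765 + 48.192906288355 = ΔG·(1 − c^5)/(1 − c) = 355 × (1 − 0.082403082019807)/0.393 ≈ $828.9 billion.

$828.9 billion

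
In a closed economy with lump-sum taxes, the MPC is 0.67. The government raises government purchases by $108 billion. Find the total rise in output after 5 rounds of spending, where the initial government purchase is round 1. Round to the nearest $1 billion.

Round 1 adds ΔG = $108 billion; each later round is MPC = 0.67 times the previous.
After 5 rounds: 108 + 72.36 + 48.4812 + 32.482404 + 21.76321068 = ΔG·(1 − c^5)/(1 − c) = 108 × (1 − 0.1350125107)/0.33 ≈ $283 billion.

$283 billion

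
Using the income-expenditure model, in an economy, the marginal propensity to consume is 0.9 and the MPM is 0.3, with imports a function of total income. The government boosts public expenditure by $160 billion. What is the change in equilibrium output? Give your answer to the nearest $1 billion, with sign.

+$400 billion

Expenditure multiplier = 1/(1 − c + m) = 1/(1 − 0.9 + 0.3) = 1/0.4 = 2.5.
ΔY = k × ΔG = (+$160 billion) / 0.4 = +$400 billion.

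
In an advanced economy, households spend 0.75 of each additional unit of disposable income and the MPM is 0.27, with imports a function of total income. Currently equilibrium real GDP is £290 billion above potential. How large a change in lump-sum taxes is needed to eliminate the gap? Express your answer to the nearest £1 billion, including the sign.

Spending multiplier = 1/(1 − c + m) = 1/(1 − 0.75 + 0.27) = 1/0.52 ≈ 1.923.
Tax multiplier = −c·k = −0.75/0.52 ≈ −1.442. Need ΔY = −£290 billion, so ΔT = ΔY/(−c·k) = −(−£290 billion) × 0.52 / 0.75 ≈ +£201 billion.
The government should raise lump-sum taxes by £201 billion.

+£201 billion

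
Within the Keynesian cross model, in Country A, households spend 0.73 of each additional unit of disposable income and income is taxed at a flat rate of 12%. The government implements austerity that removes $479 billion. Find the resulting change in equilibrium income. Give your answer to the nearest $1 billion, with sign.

−$1,339 billion

Expenditure multiplier = 1/(1 − c(1−t)) = 1/(1 − 0.73×0.88) = 1/0.3576 ≈ 2.796.
ΔY = k × ΔG = (−$479 billion) / 0.3576 ≈ −$1,339 billion.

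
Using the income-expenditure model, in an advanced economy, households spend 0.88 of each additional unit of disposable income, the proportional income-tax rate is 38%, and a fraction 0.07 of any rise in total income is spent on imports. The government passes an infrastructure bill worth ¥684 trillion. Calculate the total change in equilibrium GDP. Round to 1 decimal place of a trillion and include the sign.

Spending multiplier = 1/(1 − c(1−t) + m) = 1/(1 − 0.88×0.62 + 0.07) = 1/0.5244 ≈ 1.907.
ΔY = k × ΔG = (+¥684 trillion) / 0.5244 ≈ +¥1,304.3 trillion.

+¥1,304.3 trillion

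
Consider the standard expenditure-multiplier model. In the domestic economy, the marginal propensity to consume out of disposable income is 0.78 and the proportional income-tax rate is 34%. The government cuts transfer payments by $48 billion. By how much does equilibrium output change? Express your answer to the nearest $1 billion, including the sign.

−$77 billion

The transfer change shifts disposable income by −$48 billion, so first-round consumption changes by c·ΔTR = 0.78 × (−$48 billion) = −$37.44 billion.
Expenditure multiplier = 1/(1 − c(1−t)) = 1/(1 − 0.78×0.66) = 1/0.4852 ≈ 2.061.
The transfer multiplier is c × k ≈ 1.608, so ΔY = k × (c·ΔTR) = (−$37.44 billion) / 0.4852 ≈ −$77 billion.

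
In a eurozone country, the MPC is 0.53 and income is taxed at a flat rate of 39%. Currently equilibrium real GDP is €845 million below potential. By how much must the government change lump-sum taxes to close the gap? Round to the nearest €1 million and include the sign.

Spending multiplier = 1/(1 − c(1−t)) = 1/(1 − 0.53×0.61) = 1/0.6767 ≈ 1.478.
Tax multiplier = −c·k = −0.53/0.6767 ≈ −0.783. Need ΔY = +€845 million, so ΔT = ΔY/(−c·k) = −(+€845 million) × 0.6767 / 0.53 ≈ −€1,079 million.
The government should cut lump-sum taxes by €1,079 million.

−€1,079 million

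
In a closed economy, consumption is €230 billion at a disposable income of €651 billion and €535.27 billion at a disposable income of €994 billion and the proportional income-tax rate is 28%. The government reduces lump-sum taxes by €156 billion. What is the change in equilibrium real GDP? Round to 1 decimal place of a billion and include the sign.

MPC = ΔC/ΔYd = (535.27 − 230)/(994 − 651) = 305.27/343 = 0.89.
A lump-sum tax change of −€156 billion shifts disposable income by +€156 billion; first-round consumption changes by −c × ΔT = −0.89 × (−€156 billion) = +€138.84 billion.
Expenditure multiplier = 1/(1 − c(1−t)) = 1/(1 − 0.89×0.72) = 1/0.3592 ≈ 2.784.
The tax multiplier is −c × k ≈ −2.478, so ΔY = k × (−c·ΔT) = (+€138.84 billion) / 0.3592 ≈ +€386.5 billion.

+€386.5 billion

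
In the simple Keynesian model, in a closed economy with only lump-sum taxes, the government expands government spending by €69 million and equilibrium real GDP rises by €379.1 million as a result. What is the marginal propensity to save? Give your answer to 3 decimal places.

0.182

Implied spending multiplier k = ΔY/ΔG = 379.1/69 ≈ 5.4942.
Since k = 1/(1 − MPC), MPC = 1 − 1/k = 1 − ΔG/ΔY = 1 − 69/379.1 ≈ 0.818.
MPS = 1 − MPC = 0.182.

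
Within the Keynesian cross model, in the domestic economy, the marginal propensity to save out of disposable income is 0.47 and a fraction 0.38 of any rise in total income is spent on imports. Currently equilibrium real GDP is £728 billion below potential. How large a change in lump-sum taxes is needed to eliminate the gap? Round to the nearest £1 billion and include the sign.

−£1,168 billion

MPC = 1 − MPS = 1 − 0.47 = 0.53.
Spending multiplier = 1/(1 − c + m) = 1/(1 − 0.53 + 0.38) = 1/0.85 ≈ 1.176.
Tax multiplier = −c·k = −0.53/0.85 ≈ −0.624. Need ΔY = +£728 billion, so ΔT = ΔY/(−c·k) = −(+£728 billion) × 0.85 / 0.53 ≈ −£1,168 billion.
The government should cut lump-sum taxes by £1,168 billion.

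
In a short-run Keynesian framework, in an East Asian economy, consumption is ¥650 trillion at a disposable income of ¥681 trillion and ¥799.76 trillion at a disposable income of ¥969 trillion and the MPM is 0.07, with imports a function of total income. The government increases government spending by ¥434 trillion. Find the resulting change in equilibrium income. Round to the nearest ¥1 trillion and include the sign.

+¥789 trillion

MPC = ΔC/ΔYd = (799.76 − 650)/(969 − 681) = 149.76/288 = 0.52.
Spending multiplier = 1/(1 − c + m) = 1/(1 − 0.52 + 0.07) = 1/0.55 ≈ 1.818.
ΔY = k × ΔG = (+¥434 trillion) / 0.55 ≈ +¥789 trillion.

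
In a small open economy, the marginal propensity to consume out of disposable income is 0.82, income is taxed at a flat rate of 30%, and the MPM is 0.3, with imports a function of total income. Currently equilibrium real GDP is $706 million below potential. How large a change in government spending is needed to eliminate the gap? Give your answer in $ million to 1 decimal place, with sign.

+$512.6 million

Spending multiplier = 1/(1 − c(1−t) + m) = 1/(1 − 0.82×0.7 + 0.3) = 1/0.726 ≈ 1.377.
Need ΔY = +$706 million, so ΔG = ΔY/k = (+$706 million) × 0.726 ≈ +$512.6 million.
The government should increase government spending by $512.6 million.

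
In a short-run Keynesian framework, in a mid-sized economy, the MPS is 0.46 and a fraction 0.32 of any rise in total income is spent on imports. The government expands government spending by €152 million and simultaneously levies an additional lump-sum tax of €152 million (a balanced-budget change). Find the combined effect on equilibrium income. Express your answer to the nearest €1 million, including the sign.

+€90 million

MPC = 1 − MPS = 1 − 0.46 = 0.54.
Expenditure multiplier = 1/(1 − c + m) = 1/(1 − 0.54 + 0.32) = 1/0.78 ≈ 1.282.
ΔG contributes k·ΔG = (+€152 million) / 0.78 ≈ +€194.9 million.
ΔT of +€152 million changes first-round spending by −c·ΔT = −€82.08 million, contributing k·(−c·ΔT) = (−€82.08 million) / 0.78 ≈ −€105.2 million.
Net ΔY = k(ΔG − c·ΔT) = (+€69.92 million) / 0.78 ≈ +€90 million.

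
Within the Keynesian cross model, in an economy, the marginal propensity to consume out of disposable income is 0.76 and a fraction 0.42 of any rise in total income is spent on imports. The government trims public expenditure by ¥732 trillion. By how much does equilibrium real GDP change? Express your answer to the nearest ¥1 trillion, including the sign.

Government-spending multiplier = 1/(1 − c + m) = 1/(1 − 0.76 + 0.42) = 1/0.66 ≈ 1.515.
ΔY = k × ΔG = (−¥732 trillion) / 0.66 ≈ −¥1,109 trillion.

−¥1,109 trillion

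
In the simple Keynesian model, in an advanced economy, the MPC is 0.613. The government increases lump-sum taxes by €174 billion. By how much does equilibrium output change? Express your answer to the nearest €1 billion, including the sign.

A lump-sum tax change of +€174 billion shifts disposable income by −€174 billion; first-round consumption changes by −c × ΔT = −0.613 × (+€174 billion) = −€106.662 billion.
Expenditure multiplier = 1/(1 − MPC) = 1/(1 − 0.613) = 1/0.387 ≈ 2.584.
The tax multiplier is −c × k ≈ −1.584, so ΔY = k × (−c·ΔT) = (−€106.662 billion) / 0.387 ≈ −€276 billion.

−€276 billion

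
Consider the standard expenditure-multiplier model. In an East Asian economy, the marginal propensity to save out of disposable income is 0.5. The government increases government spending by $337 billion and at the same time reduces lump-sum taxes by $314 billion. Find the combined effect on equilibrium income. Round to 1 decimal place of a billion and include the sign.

+$988.0 billion

MPC = 1 − MPS = 1 − 0.5 = 0.5.
Expenditure multiplier = 1/(1 − MPC) = 1/(1 − 0.5) = 1/0.5 = 2.
ΔG contributes k·ΔG = (+$337 billion) / 0.5 = +$674 billion.
ΔT of −$314 billion changes first-round spending by −c·ΔT = +$157 billion, contributing k·(−c·ΔT) = (+$157 billion) / 0.5 = +$314 billion.
Net ΔY = k(ΔG − c·ΔT) = (+$494 billion) / 0.5 = +$988 billion.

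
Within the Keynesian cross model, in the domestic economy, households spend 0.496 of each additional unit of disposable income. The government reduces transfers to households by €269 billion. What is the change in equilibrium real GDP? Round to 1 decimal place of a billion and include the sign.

The transfer change shifts disposable income by −€269 billion, so first-round consumption changes by c·ΔTR = 0.496 × (−€269 billion) = −€133.424 billion.
Expenditure multiplier = 1/(1 − MPC) = 1/(1 − 0.496) = 1/0.504 ≈ 1.984.
The transfer multiplier is c × k ≈ 0.984, so ΔY = k × (c·ΔTR) = (−€133.424 billion) / 0.504 ≈ −€264.7 billion.

−€264.7 billion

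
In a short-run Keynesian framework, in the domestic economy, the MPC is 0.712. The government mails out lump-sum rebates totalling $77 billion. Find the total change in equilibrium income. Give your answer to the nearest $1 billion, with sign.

+$190 billion

A lump-sum tax change of −$77 billion shifts disposable income by +$77 billion; first-round consumption changes by −c × ΔT = −0.712 × (−$77 billion) = +$54.824 billion.
Expenditure multiplier = 1/(1 − MPC) = 1/(1 − 0.712) = 1/0.288 ≈ 3.472.
The tax multiplier is −c × k ≈ −2.472, so ΔY = k × (−c·ΔT) = (+$54.824 billion) / 0.288 ≈ +$190 billion.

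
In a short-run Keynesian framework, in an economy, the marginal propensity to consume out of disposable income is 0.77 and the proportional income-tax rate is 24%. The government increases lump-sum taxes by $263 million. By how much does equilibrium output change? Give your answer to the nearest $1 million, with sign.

−$488 million

A lump-sum tax change of +$263 million shifts disposable income by −$263 million; first-round consumption changes by −c × ΔT = −0.77 × (+$263 million) = −$202.51 million.
Expenditure multiplier = 1/(1 − c(1−t)) = 1/(1 − 0.77×0.76) = 1/0.4148 ≈ 2.411.
The tax multiplier is −c × k ≈ −1.856, so ΔY = k × (−c·ΔT) = (−$202.51 million) / 0.4148 ≈ −$488 million.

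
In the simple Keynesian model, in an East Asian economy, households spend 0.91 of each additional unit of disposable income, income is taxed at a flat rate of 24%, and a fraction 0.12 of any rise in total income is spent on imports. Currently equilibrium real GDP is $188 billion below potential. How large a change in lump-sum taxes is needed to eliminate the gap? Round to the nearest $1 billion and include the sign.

Spending multiplier = 1/(1 − c(1−t) + m) = 1/(1 − 0.91×0.76 + 0.12) = 1/0.4284 ≈ 2.334.
Tax multiplier = −c·k = −0.91/0.4284 ≈ −2.124. Need ΔY = +$188 billion, so ΔT = ΔY/(−c·k) = −(+$188 billion) × 0.4284 / 0.91 ≈ −$89 billion.
The government should cut lump-sum taxes by $89 billion.

−$89 billion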